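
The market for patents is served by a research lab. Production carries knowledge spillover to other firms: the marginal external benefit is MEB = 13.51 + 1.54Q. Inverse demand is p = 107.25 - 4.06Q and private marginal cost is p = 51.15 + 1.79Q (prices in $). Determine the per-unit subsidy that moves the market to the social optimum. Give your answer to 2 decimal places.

Social marginal cost = private MC − MEB = 37.64 + 0.25Q.
Set SMC = demand: 37.64 + 0.25Q = 107.25 - 4.06Q → Q* = 16.1508.
The Pigouvian subsidy equals MEB at Q*: 13.51 + 1.54×16.1508 = 38.3822.

subsidy = $38.38 per unit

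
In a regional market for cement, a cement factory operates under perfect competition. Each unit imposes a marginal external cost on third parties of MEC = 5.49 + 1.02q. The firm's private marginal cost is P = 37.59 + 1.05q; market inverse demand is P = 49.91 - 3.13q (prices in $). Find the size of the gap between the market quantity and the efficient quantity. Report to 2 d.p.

Market equilibrium (private): 37.59 + 1.05q = 49.91 - 3.13q → q_m = 2.9474.
Social marginal cost = private MC + MEC = 43.08 + 2.07q.
Set SMC = demand: 43.08 + 2.07q = 49.91 - 3.13q → q* = 1.3135.
Gap = |2.9474 − 1.3135| = 1.6339.

1.63 units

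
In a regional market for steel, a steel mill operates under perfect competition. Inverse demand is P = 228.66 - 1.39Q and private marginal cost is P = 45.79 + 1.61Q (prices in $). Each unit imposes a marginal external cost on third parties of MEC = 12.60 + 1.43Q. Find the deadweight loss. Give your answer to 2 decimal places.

Market equilibrium (private): 45.79 + 1.61Q = 228.66 - 1.39Q → Q_m = 60.9567.
Social marginal cost = private MC + MEC = 58.39 + 3.04Q.
Set SMC = demand: 58.39 + 3.04Q = 228.66 - 1.39Q → Q* = 38.4357.
The welfare-loss triangle has base |Q_m − Q*| and height MEC(Q_m) (the vertical gap between SMC and demand is zero at Q* and MEC at Q_m).
DWL = ½ × 22.5210 × 99.7680 = 1123.4376.

DWL = $1123.44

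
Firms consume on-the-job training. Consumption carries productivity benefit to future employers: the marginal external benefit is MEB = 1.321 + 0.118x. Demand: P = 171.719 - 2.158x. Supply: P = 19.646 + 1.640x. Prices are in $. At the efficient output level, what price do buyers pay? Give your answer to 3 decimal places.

P = $81.767

Social marginal benefit = demand + MEB = 173.040 - 2.040x.
Set SMB = MC: 173.040 - 2.040x = 19.646 + 1.640x → x* = 41.6832.
Consumer price on the demand curve at x*: 171.719 − 2.158×41.6832 = 81.7667.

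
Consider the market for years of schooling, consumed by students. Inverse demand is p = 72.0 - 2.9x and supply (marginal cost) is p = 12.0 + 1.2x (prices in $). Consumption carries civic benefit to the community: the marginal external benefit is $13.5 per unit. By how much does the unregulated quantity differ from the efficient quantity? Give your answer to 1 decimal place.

3.3 units

Market equilibrium (private): 12.0 + 1.2x = 72.0 - 2.9x → x_m = 14.6341.
Social marginal benefit = demand + MEB = 85.5 - 2.9x.
Set SMB = MC: 85.5 - 2.9x = 12.0 + 1.2x → x* = 17.9268.
Gap = |14.6341 − 17.9268| = 3.2927.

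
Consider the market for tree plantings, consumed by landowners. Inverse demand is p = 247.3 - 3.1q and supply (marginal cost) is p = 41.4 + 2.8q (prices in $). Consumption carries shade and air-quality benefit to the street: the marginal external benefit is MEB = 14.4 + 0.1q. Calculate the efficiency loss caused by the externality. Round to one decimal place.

Market equilibrium (private): 41.4 + 2.8q = 247.3 - 3.1q → q_m = 34.8983.
Social marginal benefit = demand + MEB = 261.7 - 3.0q.
Set SMB = MC: 261.7 - 3.0q = 41.4 + 2.8q → q* = 37.9828.
The loss is the area between SMB and MC from q* to q_m; with linear curves that's a triangle of height MEB(q_m).
DWL = ½ × 3.0845 × 17.8898 = 27.5905.

DWL = $27.6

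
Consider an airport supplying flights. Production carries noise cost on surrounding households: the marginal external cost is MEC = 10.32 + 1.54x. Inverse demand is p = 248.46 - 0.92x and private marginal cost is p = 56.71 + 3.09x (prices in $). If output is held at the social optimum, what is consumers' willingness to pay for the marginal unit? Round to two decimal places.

Social marginal cost = private MC + MEC = 67.03 + 4.63x.
Set SMC = demand: 67.03 + 4.63x = 248.46 - 0.92x → x* = 32.6901.
Consumer price on the demand curve at x*: 248.46 − 0.92×32.6901 = 218.3851.

P = $218.39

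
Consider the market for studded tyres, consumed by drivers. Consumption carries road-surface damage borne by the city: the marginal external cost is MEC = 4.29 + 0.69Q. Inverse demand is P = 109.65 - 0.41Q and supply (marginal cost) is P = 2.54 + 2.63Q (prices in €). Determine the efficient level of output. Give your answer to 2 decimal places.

Social marginal benefit = demand − MEC = 105.36 - 1.10Q.
Set SMB = MC: 105.36 - 1.10Q = 2.54 + 2.63Q → Q* = 27.5657.

Q* = 27.57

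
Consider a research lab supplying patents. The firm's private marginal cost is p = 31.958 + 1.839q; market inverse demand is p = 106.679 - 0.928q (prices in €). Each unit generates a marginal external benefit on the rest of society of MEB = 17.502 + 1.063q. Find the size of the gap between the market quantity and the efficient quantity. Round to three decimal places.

27.117 units

Market equilibrium (private): 31.958 + 1.839q = 106.679 - 0.928q → q_m = 27.0043.
Social marginal cost = private MC − MEB = 14.456 + 0.776q.
Set SMC = demand: 14.456 + 0.776q = 106.679 - 0.928q → q* = 54.1215.
Gap = |27.0043 − 54.1215| = 27.1172.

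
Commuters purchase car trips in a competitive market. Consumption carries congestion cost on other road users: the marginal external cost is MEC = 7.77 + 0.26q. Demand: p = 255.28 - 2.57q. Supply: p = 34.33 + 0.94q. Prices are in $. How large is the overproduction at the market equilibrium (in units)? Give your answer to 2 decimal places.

6.40 units

Market equilibrium (private): 34.33 + 0.94q = 255.28 - 2.57q → q_m = 62.9487.
Social marginal benefit = demand − MEC = 247.51 - 2.83q.
Set SMB = MC: 247.51 - 2.83q = 34.33 + 0.94q → q* = 56.5464.
Gap = |62.9487 − 56.5464| = 6.4023.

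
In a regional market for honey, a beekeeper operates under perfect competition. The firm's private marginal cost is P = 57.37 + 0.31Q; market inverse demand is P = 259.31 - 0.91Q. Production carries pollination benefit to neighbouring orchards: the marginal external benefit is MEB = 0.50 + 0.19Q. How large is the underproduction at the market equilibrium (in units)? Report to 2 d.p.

31.02 units

Market equilibrium (private): 57.37 + 0.31Q = 259.31 - 0.91Q → Q_m = 165.5246.
Social marginal cost = private MC − MEB = 56.87 + 0.12Q.
Set SMC = demand: 56.87 + 0.12Q = 259.31 - 0.91Q → Q* = 196.5437.
Gap = |165.5246 − 196.5437| = 31.0191.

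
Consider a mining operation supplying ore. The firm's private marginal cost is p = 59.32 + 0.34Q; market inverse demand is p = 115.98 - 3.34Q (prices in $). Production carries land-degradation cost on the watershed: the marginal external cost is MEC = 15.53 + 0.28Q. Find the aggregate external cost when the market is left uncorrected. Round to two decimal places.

Market equilibrium (private): 59.32 + 0.34Q = 115.98 - 3.34Q → Q_m = 15.3967.
Total external cost = ∫₀^{Q_m} (15.53 + 0.28Q) dQ = 15.53×15.3967 + ½×0.28×15.3967² = 272.2989.

$272.30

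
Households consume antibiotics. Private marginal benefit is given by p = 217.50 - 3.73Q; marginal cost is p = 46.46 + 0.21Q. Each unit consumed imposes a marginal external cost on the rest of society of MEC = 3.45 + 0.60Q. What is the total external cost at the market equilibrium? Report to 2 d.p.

Market equilibrium (private): 46.46 + 0.21Q = 217.50 - 3.73Q → Q_m = 43.4112.
Total external cost = ∫₀^{Q_m} (3.45 + 0.60Q) dQ = 3.45×43.4112 + ½×0.60×43.4112² = 715.1283.

715.13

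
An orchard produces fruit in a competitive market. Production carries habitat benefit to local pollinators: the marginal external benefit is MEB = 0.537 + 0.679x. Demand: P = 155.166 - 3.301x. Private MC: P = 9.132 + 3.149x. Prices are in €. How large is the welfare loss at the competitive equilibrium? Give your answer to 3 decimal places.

Market equilibrium (private): 9.132 + 3.149x = 155.166 - 3.301x → x_m = 22.6409.
Social marginal cost = private MC − MEB = 8.595 + 2.470x.
Set SMC = demand: 8.595 + 2.470x = 155.166 - 3.301x → x* = 25.3979.
Height of the DWL triangle at x_m is demand(x_m) − SMC(x_m) = MEB(x_m) = 15.9102.
DWL = ½ × 2.7570 × 15.9102 = 21.9322.

DWL = €21.932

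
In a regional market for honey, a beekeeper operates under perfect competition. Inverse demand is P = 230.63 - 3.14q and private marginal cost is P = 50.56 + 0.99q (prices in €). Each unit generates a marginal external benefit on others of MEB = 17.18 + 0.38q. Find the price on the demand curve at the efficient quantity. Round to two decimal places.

P = €65.47

Social marginal cost = private MC − MEB = 33.38 + 0.61q.
Set SMC = demand: 33.38 + 0.61q = 230.63 - 3.14q → q* = 52.6000.
Consumer price on the demand curve at q*: 230.63 − 3.14×52.6000 = 65.4660.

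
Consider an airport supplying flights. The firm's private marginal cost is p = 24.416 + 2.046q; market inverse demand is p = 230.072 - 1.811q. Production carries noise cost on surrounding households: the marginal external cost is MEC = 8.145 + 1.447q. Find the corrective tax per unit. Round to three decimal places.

tax = 62.029 per unit

Social marginal cost = private MC + MEC = 32.561 + 3.493q.
Set SMC = demand: 32.561 + 3.493q = 230.072 - 1.811q → q* = 37.2381.
The Pigouvian tax equals MEC at q*: 8.145 + 1.447×37.2381 = 62.0285.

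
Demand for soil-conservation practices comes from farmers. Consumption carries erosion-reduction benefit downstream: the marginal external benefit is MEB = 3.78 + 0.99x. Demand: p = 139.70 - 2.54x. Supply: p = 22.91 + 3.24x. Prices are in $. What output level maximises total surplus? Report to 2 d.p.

Social marginal benefit = demand + MEB = 143.48 - 1.55x.
Set SMB = MC: 143.48 - 1.55x = 22.91 + 3.24x → x* = 25.1712.

x* = 25.17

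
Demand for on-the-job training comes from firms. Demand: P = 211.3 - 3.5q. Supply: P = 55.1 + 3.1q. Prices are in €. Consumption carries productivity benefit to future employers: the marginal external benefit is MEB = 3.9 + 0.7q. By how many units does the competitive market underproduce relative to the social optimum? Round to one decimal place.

Market equilibrium (private): 55.1 + 3.1q = 211.3 - 3.5q → q_m = 23.6667.
Social marginal benefit = demand + MEB = 215.2 - 2.8q.
Set SMB = MC: 215.2 - 2.8q = 55.1 + 3.1q → q* = 27.1356.
Gap = |23.6667 − 27.1356| = 3.4689.

3.5 units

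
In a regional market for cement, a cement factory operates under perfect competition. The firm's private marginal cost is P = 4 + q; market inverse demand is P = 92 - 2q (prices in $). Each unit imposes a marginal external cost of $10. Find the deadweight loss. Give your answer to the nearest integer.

DWL = $17

Market equilibrium (private): 4 + q = 92 - 2q → q_m = 29.3333.
Social marginal cost = private MC + MEC = 14 + q.
Set SMC = demand: 14 + q = 92 - 2q → q* = 26.0000.
The loss is the area between SMC and demand from q* to q_m; with linear curves that's a triangle of height MEC(q_m).
DWL = ½ × 3.3333 × 10.0000 = 16.6665.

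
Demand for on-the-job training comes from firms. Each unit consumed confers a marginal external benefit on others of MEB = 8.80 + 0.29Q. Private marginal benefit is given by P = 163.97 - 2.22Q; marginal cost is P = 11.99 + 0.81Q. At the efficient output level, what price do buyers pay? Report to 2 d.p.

P = 33.70

Social marginal benefit = demand + MEB = 172.77 - 1.93Q.
Set SMB = MC: 172.77 - 1.93Q = 11.99 + 0.81Q → Q* = 58.6788.
Consumer price on the demand curve at Q*: 163.97 − 2.22×58.6788 = 33.7031.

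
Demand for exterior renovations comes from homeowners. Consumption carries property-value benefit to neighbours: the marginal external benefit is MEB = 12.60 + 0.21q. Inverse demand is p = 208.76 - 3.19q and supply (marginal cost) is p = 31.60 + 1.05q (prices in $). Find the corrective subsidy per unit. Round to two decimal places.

Social marginal benefit = demand + MEB = 221.36 - 2.98q.
Set SMB = MC: 221.36 - 2.98q = 31.60 + 1.05q → q* = 47.0868.
The Pigouvian subsidy equals MEB at q*: 12.60 + 0.21×47.0868 = 22.4882.

subsidy = $22.49 per unit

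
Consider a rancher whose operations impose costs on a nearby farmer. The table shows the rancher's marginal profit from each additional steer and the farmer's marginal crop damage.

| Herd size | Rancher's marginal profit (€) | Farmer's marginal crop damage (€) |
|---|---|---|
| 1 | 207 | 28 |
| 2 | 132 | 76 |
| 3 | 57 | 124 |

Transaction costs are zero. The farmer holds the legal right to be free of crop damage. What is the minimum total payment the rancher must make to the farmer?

€104

Efficient level: marginal profit ≥ marginal crop damage through level 2, so k* = 2.
With the farmer holding the right, the rancher must at least compensate total damage at k*: 28 + 76 = 104.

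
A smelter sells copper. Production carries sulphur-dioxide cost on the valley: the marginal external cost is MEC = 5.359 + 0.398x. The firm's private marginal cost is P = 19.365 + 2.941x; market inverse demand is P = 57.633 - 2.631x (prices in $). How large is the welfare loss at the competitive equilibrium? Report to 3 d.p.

DWL = $5.485

Market equilibrium (private): 19.365 + 2.941x = 57.633 - 2.631x → x_m = 6.8679.
Social marginal cost = private MC + MEC = 24.724 + 3.339x.
Set SMC = demand: 24.724 + 3.339x = 57.633 - 2.631x → x* = 5.5124.
Height of the DWL triangle at x_m is SMC(x_m) − demand(x_m) = MEC(x_m) = 8.0924.
DWL = ½ × 1.3555 × 8.0924 = 5.4846.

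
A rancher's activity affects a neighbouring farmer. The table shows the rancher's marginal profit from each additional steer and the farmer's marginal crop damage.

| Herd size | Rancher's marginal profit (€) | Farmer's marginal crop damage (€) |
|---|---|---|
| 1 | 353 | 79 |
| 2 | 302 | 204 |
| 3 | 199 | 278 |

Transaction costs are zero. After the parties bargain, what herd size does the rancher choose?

Bargaining reaches the level where marginal profit last exceeds marginal crop damage.
That holds through level 2 (302 ≥ 204) but not at 3 (199 < 278).

2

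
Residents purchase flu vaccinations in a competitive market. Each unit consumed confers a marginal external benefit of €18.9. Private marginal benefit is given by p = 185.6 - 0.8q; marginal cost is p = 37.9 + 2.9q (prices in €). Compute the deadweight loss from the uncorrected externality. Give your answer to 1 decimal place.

DWL = €48.3

Market equilibrium (private): 37.9 + 2.9q = 185.6 - 0.8q → q_m = 39.9189.
Social marginal benefit = demand + MEB = 204.5 - 0.8q.
Set SMB = MC: 204.5 - 0.8q = 37.9 + 2.9q → q* = 45.0270.
The welfare-loss triangle has base |q_m − q*| and height MEB(q_m) (the vertical gap between SMB and MC is zero at q* and MEB at q_m).
DWL = ½ × 5.1081 × 18.9000 = 48.2715.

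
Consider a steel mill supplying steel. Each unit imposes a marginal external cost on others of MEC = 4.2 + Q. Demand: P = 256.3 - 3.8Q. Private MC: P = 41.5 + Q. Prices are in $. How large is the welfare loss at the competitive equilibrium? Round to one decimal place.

Market equilibrium (private): 41.5 + Q = 256.3 - 3.8Q → Q_m = 44.7500.
Social marginal cost = private MC + MEC = 45.7 + 2.0Q.
Set SMC = demand: 45.7 + 2.0Q = 256.3 - 3.8Q → Q* = 36.3103.
Height of the DWL triangle at Q_m is SMC(Q_m) − demand(Q_m) = MEC(Q_m) = 48.9500.
DWL = ½ × 8.4397 × 48.9500 = 206.5617.

DWL = $206.6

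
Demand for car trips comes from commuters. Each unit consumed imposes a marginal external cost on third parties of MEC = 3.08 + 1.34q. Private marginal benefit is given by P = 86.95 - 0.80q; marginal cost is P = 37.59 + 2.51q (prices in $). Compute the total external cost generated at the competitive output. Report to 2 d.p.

Market equilibrium (private): 37.59 + 2.51q = 86.95 - 0.80q → q_m = 14.9124.
Total external cost = ∫₀^{q_m} (3.08 + 1.34q) dq = 3.08×14.9124 + ½×1.34×14.9124² = 194.9246.

$194.92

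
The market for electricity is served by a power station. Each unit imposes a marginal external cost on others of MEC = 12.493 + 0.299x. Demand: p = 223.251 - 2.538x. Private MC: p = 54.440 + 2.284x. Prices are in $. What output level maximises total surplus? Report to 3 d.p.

x* = 30.525

Social marginal cost = private MC + MEC = 66.933 + 2.583x.
Set SMC = demand: 66.933 + 2.583x = 223.251 - 2.538x → x* = 30.5249.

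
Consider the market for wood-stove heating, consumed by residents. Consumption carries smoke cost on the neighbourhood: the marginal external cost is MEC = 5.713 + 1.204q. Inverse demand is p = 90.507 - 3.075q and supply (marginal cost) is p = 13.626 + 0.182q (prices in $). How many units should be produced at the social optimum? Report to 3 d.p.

Social marginal benefit = demand − MEC = 84.794 - 4.279q.
Set SMB = MC: 84.794 - 4.279q = 13.626 + 0.182q → q* = 15.9534.

q* = 15.953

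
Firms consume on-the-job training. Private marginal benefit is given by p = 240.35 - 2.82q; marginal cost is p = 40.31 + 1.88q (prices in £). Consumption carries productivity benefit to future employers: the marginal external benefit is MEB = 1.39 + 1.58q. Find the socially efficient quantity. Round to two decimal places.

q* = 64.56

Social marginal benefit = demand + MEB = 241.74 - 1.24q.
Set SMB = MC: 241.74 - 1.24q = 40.31 + 1.88q → q* = 64.5609.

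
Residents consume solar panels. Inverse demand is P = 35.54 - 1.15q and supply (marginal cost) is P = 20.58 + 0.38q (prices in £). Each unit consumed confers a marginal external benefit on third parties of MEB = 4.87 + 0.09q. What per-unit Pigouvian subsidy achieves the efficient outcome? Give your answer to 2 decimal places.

subsidy = £6.11 per unit

Social marginal benefit = demand + MEB = 40.41 - 1.06q.
Set SMB = MC: 40.41 - 1.06q = 20.58 + 0.38q → q* = 13.7708.
The Pigouvian subsidy equals MEB at q*: 4.87 + 0.09×13.7708 = 6.1094.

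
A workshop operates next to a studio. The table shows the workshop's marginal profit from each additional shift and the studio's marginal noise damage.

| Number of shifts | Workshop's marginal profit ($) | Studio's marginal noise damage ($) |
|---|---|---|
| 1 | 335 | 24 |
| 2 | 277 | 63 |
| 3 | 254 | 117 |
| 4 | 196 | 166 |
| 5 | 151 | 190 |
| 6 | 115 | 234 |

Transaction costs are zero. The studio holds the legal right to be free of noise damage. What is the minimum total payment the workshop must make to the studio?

$370

Efficient level: marginal profit ≥ marginal noise damage through level 4, so k* = 4.
With the studio holding the right, the workshop must at least compensate total damage at k*: 24 + 63 + 117 + 166 = 370.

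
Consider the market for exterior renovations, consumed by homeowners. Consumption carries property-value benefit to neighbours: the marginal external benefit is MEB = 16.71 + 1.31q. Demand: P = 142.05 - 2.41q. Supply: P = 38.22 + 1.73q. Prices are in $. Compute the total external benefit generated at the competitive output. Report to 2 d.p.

$831.07

Market equilibrium (private): 38.22 + 1.73q = 142.05 - 2.41q → q_m = 25.0797.
Total external benefit = ∫₀^{q_m} (16.71 + 1.31q) dq = 16.71×25.0797 + ½×1.31×25.0797² = 831.0711.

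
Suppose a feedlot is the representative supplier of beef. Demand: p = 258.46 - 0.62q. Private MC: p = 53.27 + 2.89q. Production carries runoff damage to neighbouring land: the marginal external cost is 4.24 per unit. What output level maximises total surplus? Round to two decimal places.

q* = 57.25

Social marginal cost = private MC + MEC = 57.51 + 2.89q.
Set SMC = demand: 57.51 + 2.89q = 258.46 - 0.62q → q* = 57.2507.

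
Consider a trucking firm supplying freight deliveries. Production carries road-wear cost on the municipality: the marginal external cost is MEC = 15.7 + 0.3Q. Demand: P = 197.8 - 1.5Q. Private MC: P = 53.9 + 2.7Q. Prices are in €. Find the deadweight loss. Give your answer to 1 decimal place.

DWL = €75.0

Market equilibrium (private): 53.9 + 2.7Q = 197.8 - 1.5Q → Q_m = 34.2619.
Social marginal cost = private MC + MEC = 69.6 + 3.0Q.
Set SMC = demand: 69.6 + 3.0Q = 197.8 - 1.5Q → Q* = 28.4889.
The loss is the area between SMC and demand from Q* to Q_m; with linear curves that's a triangle of height MEC(Q_m).
DWL = ½ × 5.7730 × 25.9786 = 74.9872.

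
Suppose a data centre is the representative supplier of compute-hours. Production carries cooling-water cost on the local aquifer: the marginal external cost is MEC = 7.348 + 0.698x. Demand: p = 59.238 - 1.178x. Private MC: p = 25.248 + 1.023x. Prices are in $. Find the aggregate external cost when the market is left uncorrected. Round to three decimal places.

Market equilibrium (private): 25.248 + 1.023x = 59.238 - 1.178x → x_m = 15.4430.
Total external cost = ∫₀^{x_m} (7.348 + 0.698x) dx = 7.348×15.4430 + ½×0.698×15.4430² = 196.7069.

$196.707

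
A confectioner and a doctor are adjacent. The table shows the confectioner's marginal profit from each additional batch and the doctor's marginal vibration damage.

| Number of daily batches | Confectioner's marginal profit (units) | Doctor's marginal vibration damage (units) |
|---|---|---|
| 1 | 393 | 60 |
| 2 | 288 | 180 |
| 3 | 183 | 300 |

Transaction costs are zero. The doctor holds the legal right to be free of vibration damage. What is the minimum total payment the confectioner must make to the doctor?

Efficient level: marginal profit ≥ marginal vibration damage through level 2, so k* = 2.
With the doctor holding the right, the confectioner must at least compensate total damage at k*: 60 + 180 = 240.

240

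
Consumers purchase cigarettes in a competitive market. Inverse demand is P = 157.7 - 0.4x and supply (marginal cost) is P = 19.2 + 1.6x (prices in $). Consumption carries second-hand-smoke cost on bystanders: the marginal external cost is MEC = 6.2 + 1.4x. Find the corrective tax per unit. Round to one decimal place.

tax = $60.7 per unit

Social marginal benefit = demand − MEC = 151.5 - 1.8x.
Set SMB = MC: 151.5 - 1.8x = 19.2 + 1.6x → x* = 38.9118.
The Pigouvian tax equals MEC at x*: 6.2 + 1.4×38.9118 = 60.6765.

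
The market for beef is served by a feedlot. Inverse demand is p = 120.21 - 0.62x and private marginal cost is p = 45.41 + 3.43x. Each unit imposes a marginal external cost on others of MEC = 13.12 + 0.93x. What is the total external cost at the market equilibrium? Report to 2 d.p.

400.93

Market equilibrium (private): 45.41 + 3.43x = 120.21 - 0.62x → x_m = 18.4691.
Total external cost = ∫₀^{x_m} (13.12 + 0.93x) dx = 13.12×18.4691 + ½×0.93×18.4691² = 400.9297.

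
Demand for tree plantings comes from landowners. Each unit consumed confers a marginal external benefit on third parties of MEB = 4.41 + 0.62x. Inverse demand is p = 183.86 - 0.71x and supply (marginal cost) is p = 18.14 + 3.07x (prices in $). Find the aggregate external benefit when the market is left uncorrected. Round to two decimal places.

$789.18

Market equilibrium (private): 18.14 + 3.07x = 183.86 - 0.71x → x_m = 43.8413.
Total external benefit = ∫₀^{x_m} (4.41 + 0.62x) dx = 4.41×43.8413 + ½×0.62×43.8413² = 789.1786.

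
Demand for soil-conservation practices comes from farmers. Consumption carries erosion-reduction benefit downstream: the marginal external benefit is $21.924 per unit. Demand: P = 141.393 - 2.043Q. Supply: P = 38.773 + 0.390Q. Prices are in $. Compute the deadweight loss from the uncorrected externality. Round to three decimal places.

Market equilibrium (private): 38.773 + 0.390Q = 141.393 - 2.043Q → Q_m = 42.1784.
Social marginal benefit = demand + MEB = 163.317 - 2.043Q.
Set SMB = MC: 163.317 - 2.043Q = 38.773 + 0.390Q → Q* = 51.1895.
Between Q* and Q_m the wedge SMB − MC runs linearly from 0 to MEB(Q_m), so the loss is a triangle.
DWL = ½ × 9.0111 × 21.9240 = 98.7797.

DWL = $98.780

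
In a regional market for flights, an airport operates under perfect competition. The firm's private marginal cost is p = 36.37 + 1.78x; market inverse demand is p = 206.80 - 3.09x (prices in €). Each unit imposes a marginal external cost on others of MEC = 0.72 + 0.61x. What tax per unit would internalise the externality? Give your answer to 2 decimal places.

tax = €19.61 per unit

Social marginal cost = private MC + MEC = 37.09 + 2.39x.
Set SMC = demand: 37.09 + 2.39x = 206.80 - 3.09x → x* = 30.9690.
The Pigouvian tax equals MEC at x*: 0.72 + 0.61×30.9690 = 19.6111.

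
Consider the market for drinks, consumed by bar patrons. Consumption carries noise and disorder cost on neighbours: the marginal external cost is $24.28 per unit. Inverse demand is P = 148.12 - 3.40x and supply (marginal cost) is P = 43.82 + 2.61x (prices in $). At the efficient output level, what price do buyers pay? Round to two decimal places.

P = $102.85

Social marginal benefit = demand − MEC = 123.84 - 3.40x.
Set SMB = MC: 123.84 - 3.40x = 43.82 + 2.61x → x* = 13.3145.
Consumer price on the demand curve at x*: 148.12 − 3.40×13.3145 = 102.8507.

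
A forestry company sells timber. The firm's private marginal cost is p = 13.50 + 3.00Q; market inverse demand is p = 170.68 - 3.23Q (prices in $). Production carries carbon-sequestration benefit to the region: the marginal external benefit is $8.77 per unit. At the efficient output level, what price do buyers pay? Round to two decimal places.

Social marginal cost = private MC − MEB = 4.73 + 3.00Q.
Set SMC = demand: 4.73 + 3.00Q = 170.68 - 3.23Q → Q* = 26.6372.
Consumer price on the demand curve at Q*: 170.68 − 3.23×26.6372 = 84.6418.

P = $84.64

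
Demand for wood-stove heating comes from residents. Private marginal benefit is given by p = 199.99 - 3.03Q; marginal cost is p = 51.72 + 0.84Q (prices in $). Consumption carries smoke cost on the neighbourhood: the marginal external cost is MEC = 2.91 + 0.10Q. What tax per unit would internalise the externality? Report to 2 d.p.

Social marginal benefit = demand − MEC = 197.08 - 3.13Q.
Set SMB = MC: 197.08 - 3.13Q = 51.72 + 0.84Q → Q* = 36.6146.
The Pigouvian tax equals MEC at Q*: 2.91 + 0.10×36.6146 = 6.5715.

tax = $6.57 per unit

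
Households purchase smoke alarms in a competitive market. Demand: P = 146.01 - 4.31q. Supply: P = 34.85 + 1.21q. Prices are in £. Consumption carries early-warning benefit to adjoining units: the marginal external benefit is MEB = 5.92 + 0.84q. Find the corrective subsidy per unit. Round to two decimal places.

Social marginal benefit = demand + MEB = 151.93 - 3.47q.
Set SMB = MC: 151.93 - 3.47q = 34.85 + 1.21q → q* = 25.0171.
The Pigouvian subsidy equals MEB at q*: 5.92 + 0.84×25.0171 = 26.9344.

subsidy = £26.93 per unit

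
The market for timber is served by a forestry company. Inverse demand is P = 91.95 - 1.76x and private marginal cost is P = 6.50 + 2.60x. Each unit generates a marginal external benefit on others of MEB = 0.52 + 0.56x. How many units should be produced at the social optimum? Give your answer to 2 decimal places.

Social marginal cost = private MC − MEB = 5.98 + 2.04x.
Set SMC = demand: 5.98 + 2.04x = 91.95 - 1.76x → x* = 22.6237.

x* = 22.62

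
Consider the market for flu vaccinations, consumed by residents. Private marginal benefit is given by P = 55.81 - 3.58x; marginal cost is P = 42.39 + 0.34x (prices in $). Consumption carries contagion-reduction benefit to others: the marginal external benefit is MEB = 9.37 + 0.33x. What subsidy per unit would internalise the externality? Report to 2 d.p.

Social marginal benefit = demand + MEB = 65.18 - 3.25x.
Set SMB = MC: 65.18 - 3.25x = 42.39 + 0.34x → x* = 6.3482.
The Pigouvian subsidy equals MEB at x*: 9.37 + 0.33×6.3482 = 11.4649.

subsidy = $11.46 per unit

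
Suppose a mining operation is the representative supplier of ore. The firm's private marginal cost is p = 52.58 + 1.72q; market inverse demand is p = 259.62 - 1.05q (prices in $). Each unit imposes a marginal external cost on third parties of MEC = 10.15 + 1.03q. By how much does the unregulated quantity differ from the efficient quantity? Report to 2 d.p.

22.93 units

Market equilibrium (private): 52.58 + 1.72q = 259.62 - 1.05q → q_m = 74.7437.
Social marginal cost = private MC + MEC = 62.73 + 2.75q.
Set SMC = demand: 62.73 + 2.75q = 259.62 - 1.05q → q* = 51.8132.
Gap = |74.7437 − 51.8132| = 22.9305.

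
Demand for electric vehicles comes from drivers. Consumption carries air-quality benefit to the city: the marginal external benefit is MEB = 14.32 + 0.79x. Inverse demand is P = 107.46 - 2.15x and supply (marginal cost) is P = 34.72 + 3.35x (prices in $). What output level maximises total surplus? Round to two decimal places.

Social marginal benefit = demand + MEB = 121.78 - 1.36x.
Set SMB = MC: 121.78 - 1.36x = 34.72 + 3.35x → x* = 18.4841.

x* = 18.48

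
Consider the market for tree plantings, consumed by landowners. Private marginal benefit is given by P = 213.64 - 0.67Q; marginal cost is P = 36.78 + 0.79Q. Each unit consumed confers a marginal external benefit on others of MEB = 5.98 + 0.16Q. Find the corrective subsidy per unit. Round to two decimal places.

Social marginal benefit = demand + MEB = 219.62 - 0.51Q.
Set SMB = MC: 219.62 - 0.51Q = 36.78 + 0.79Q → Q* = 140.6462.
The Pigouvian subsidy equals MEB at Q*: 5.98 + 0.16×140.6462 = 28.4834.

subsidy = 28.48 per unit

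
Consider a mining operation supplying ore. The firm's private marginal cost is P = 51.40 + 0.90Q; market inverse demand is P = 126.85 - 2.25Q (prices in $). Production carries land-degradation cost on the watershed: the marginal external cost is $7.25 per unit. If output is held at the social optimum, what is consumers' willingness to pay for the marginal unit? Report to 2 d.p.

Social marginal cost = private MC + MEC = 58.65 + 0.90Q.
Set SMC = demand: 58.65 + 0.90Q = 126.85 - 2.25Q → Q* = 21.6508.
Consumer price on the demand curve at Q*: 126.85 − 2.25×21.6508 = 78.1357.

P = $78.14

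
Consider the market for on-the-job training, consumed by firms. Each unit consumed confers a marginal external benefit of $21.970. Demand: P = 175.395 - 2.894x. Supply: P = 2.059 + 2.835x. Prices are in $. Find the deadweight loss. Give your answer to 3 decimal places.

DWL = $42.126

Market equilibrium (private): 2.059 + 2.835x = 175.395 - 2.894x → x_m = 30.2559.
Social marginal benefit = demand + MEB = 197.365 - 2.894x.
Set SMB = MC: 197.365 - 2.894x = 2.059 + 2.835x → x* = 34.0908.
The loss is the area between SMB and MC from x* to x_m; with linear curves that's a triangle of height MEB(x_m).
DWL = ½ × 3.8349 × 21.9700 = 42.1264.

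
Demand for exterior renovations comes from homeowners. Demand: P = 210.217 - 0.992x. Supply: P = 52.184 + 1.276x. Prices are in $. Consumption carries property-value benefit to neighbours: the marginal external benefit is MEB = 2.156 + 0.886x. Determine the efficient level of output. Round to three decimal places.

x* = 115.911

Social marginal benefit = demand + MEB = 212.373 - 0.106x.
Set SMB = MC: 212.373 - 0.106x = 52.184 + 1.276x → x* = 115.9110.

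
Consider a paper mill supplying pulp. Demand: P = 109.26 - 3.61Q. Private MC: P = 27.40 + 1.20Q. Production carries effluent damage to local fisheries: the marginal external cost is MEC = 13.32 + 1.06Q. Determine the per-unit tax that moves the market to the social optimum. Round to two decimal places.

Social marginal cost = private MC + MEC = 40.72 + 2.26Q.
Set SMC = demand: 40.72 + 2.26Q = 109.26 - 3.61Q → Q* = 11.6763.
The Pigouvian tax equals MEC at Q*: 13.32 + 1.06×11.6763 = 25.6969.

tax = 25.70 per unit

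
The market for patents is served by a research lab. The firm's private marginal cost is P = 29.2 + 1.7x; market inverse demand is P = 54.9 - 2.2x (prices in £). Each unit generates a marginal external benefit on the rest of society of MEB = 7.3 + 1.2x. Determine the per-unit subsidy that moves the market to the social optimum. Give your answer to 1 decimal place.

subsidy = £22.0 per unit

Social marginal cost = private MC − MEB = 21.9 + 0.5x.
Set SMC = demand: 21.9 + 0.5x = 54.9 - 2.2x → x* = 12.2222.
The Pigouvian subsidy equals MEB at x*: 7.3 + 1.2×12.2222 = 21.9666.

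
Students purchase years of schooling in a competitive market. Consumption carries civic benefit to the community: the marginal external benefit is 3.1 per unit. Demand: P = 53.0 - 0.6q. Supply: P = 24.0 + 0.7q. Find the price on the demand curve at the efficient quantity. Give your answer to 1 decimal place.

Social marginal benefit = demand + MEB = 56.1 - 0.6q.
Set SMB = MC: 56.1 - 0.6q = 24.0 + 0.7q → q* = 24.6923.
Consumer price on the demand curve at q*: 53.0 − 0.6×24.6923 = 38.1846.

P = 38.2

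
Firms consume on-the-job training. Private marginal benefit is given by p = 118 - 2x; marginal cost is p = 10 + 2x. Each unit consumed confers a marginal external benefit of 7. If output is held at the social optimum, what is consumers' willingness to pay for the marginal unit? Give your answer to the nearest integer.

P = 61

Social marginal benefit = demand + MEB = 125 - 2x.
Set SMB = MC: 125 - 2x = 10 + 2x → x* = 28.7500.
Consumer price on the demand curve at x*: 118 − 2×28.7500 = 60.5000.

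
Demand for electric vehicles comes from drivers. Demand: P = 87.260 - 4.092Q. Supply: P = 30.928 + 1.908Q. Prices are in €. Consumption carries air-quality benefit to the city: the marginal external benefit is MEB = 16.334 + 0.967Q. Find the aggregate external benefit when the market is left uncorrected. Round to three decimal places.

Market equilibrium (private): 30.928 + 1.908Q = 87.260 - 4.092Q → Q_m = 9.3887.
Total external benefit = ∫₀^{Q_m} (16.334 + 0.967Q) dQ = 16.334×9.3887 + ½×0.967×9.3887² = 195.9744.

€195.974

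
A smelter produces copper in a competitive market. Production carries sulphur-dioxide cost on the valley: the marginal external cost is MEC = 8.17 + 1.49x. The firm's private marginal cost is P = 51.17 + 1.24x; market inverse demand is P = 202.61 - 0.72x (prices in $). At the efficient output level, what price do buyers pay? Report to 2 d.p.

Social marginal cost = private MC + MEC = 59.34 + 2.73x.
Set SMC = demand: 59.34 + 2.73x = 202.61 - 0.72x → x* = 41.5275.
Consumer price on the demand curve at x*: 202.61 − 0.72×41.5275 = 172.7102.

P = $172.71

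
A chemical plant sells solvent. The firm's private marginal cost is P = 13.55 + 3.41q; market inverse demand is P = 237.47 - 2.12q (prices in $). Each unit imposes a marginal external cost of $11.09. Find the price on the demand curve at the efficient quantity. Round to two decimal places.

P = $155.88

Social marginal cost = private MC + MEC = 24.64 + 3.41q.
Set SMC = demand: 24.64 + 3.41q = 237.47 - 2.12q → q* = 38.4864.
Consumer price on the demand curve at q*: 237.47 − 2.12×38.4864 = 155.8788.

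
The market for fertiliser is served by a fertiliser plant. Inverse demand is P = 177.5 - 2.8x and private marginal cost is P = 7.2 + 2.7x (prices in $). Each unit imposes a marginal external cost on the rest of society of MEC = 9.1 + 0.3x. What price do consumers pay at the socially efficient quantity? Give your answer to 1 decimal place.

Social marginal cost = private MC + MEC = 16.3 + 3.0x.
Set SMC = demand: 16.3 + 3.0x = 177.5 - 2.8x → x* = 27.7931.
Consumer price on the demand curve at x*: 177.5 − 2.8×27.7931 = 99.6793.

P = $99.7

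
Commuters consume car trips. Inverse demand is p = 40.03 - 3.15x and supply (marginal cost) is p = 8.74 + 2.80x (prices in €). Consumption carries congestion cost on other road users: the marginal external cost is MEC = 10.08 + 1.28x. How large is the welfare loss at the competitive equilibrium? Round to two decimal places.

Market equilibrium (private): 8.74 + 2.80x = 40.03 - 3.15x → x_m = 5.2588.
Social marginal benefit = demand − MEC = 29.95 - 4.43x.
Set SMB = MC: 29.95 - 4.43x = 8.74 + 2.80x → x* = 2.9336.
The welfare-loss triangle has base |x_m − x*| and height MEC(x_m) (the vertical gap between SMB and MC is zero at x* and MEC at x_m).
DWL = ½ × 2.3252 × 16.8113 = 19.5448.

DWL = €19.54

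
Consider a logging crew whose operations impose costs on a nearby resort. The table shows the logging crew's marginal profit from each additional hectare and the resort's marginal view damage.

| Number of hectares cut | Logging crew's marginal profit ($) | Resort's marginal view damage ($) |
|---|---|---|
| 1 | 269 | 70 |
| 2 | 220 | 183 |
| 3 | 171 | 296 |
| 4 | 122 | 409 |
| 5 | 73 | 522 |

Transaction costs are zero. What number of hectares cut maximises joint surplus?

2

Bargaining reaches the level where marginal profit last exceeds marginal view damage.
That holds through level 2 (220 ≥ 183) but not at 3 (171 < 296).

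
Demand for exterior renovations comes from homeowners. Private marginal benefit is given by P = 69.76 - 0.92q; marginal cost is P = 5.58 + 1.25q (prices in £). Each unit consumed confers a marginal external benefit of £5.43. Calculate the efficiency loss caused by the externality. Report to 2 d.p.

Market equilibrium (private): 5.58 + 1.25q = 69.76 - 0.92q → q_m = 29.5760.
Social marginal benefit = demand + MEB = 75.19 - 0.92q.
Set SMB = MC: 75.19 - 0.92q = 5.58 + 1.25q → q* = 32.0783.
The loss is the area between SMB and MC from q* to q_m; with linear curves that's a triangle of height MEB(q_m).
DWL = ½ × 2.5023 × 5.4300 = 6.7937.

DWL = £6.79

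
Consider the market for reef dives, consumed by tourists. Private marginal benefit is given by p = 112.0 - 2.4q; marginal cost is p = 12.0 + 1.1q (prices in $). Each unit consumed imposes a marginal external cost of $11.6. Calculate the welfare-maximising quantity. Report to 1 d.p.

Social marginal benefit = demand − MEC = 100.4 - 2.4q.
Set SMB = MC: 100.4 - 2.4q = 12.0 + 1.1q → q* = 25.2571.

q* = 25.3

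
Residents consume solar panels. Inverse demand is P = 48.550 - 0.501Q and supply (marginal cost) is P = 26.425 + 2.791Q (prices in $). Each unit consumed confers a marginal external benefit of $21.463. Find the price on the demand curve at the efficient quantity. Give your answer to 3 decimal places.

P = $41.916

Social marginal benefit = demand + MEB = 70.013 - 0.501Q.
Set SMB = MC: 70.013 - 0.501Q = 26.425 + 2.791Q → Q* = 13.2406.
Consumer price on the demand curve at Q*: 48.550 − 0.501×13.2406 = 41.9165.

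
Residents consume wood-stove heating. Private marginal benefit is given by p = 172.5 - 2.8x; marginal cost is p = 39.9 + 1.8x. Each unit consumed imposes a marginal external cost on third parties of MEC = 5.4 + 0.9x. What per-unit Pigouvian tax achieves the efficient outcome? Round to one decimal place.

tax = 26.2 per unit

Social marginal benefit = demand − MEC = 167.1 - 3.7x.
Set SMB = MC: 167.1 - 3.7x = 39.9 + 1.8x → x* = 23.1273.
The Pigouvian tax equals MEC at x*: 5.4 + 0.9×23.1273 = 26.2146.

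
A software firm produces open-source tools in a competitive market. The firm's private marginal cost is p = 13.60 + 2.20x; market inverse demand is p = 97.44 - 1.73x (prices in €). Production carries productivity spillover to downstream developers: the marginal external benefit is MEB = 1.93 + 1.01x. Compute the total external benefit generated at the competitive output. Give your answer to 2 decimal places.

Market equilibrium (private): 13.60 + 2.20x = 97.44 - 1.73x → x_m = 21.3333.
Total external benefit = ∫₀^{x_m} (1.93 + 1.01x) dx = 1.93×21.3333 + ½×1.01×21.3333² = 271.0037.

€271.00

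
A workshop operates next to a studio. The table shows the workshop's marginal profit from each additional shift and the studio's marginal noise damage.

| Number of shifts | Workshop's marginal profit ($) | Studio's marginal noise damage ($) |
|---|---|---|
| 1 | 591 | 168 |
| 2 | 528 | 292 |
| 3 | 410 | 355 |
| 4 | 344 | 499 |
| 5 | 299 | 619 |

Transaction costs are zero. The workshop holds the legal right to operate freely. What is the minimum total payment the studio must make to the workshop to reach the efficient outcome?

$643

Left alone the workshop would choose level 5 (marginal profit stays positive).
Efficient level: k* = 3 (marginal profit ≥ marginal noise damage through 3).
The studio must at least cover the workshop's forgone profit from cutting 5→3: 344 + 299 = 643.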